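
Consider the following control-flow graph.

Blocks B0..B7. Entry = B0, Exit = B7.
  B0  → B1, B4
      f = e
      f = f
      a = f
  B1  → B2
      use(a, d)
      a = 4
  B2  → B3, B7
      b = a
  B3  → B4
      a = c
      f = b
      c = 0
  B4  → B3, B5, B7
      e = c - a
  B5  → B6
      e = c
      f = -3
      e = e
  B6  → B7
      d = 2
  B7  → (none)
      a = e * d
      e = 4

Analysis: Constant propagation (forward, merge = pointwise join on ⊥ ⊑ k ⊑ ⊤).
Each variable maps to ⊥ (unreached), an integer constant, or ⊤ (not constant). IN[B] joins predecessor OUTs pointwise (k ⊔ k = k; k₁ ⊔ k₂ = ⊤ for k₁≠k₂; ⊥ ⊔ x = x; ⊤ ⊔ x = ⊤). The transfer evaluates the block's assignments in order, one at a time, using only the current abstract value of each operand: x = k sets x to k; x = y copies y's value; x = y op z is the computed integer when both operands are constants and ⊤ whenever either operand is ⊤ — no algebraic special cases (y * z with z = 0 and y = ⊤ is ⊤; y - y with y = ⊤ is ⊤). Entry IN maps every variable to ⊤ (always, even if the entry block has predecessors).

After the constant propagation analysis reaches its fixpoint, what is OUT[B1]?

Per-block solution:
  B0: | IN=(all ⊤) | OUT=(all ⊤)
  B1: | IN=(all ⊤) | OUT={a:4; rest ⊤}
  B2: | IN={a:4; rest ⊤} | OUT={a:4, b:4; rest ⊤}
  B3: | IN=(all ⊤) | OUT={c:0; rest ⊤}
  B4: | IN=(all ⊤) | OUT=(all ⊤)
  B5: | IN=(all ⊤) | OUT={f:-3; rest ⊤}
  B6: | IN={f:-3; rest ⊤} | OUT={d:2, f:-3; rest ⊤}
  B7: | IN=(all ⊤) | OUT={e:4; rest ⊤}

Merge at B1: IN[B1] = OUT[B0] = {a: ⊤, b: ⊤, c: ⊤, d: ⊤, e: ⊤, f: ⊤}
Applying B1's transfer function to that IN value gives OUT[B1] (row B1 above).

Answer: {a: 4, b: ⊤, c: ⊤, d: ⊤, e: ⊤, f: ⊤}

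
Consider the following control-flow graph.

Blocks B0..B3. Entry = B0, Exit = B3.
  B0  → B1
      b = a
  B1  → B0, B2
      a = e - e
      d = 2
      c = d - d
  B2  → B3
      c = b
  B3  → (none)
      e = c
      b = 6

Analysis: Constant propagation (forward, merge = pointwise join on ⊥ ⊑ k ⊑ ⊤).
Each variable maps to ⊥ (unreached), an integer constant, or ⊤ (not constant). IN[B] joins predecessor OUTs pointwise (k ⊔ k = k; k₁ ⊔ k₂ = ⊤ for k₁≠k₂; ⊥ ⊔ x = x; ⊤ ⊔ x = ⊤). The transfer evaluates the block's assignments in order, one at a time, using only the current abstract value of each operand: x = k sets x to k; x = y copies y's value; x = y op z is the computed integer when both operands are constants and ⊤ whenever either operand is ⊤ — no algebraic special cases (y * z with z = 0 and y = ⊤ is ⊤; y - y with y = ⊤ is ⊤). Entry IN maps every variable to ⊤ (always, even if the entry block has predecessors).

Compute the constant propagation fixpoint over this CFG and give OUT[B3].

Answer: {a: ⊤, b: 6, c: ⊤, d: 2, e: ⊤, f: ⊤}

Derivation:
Fixpoint table:
  B0:  IN=(all ⊤)  OUT=(all ⊤)
  B1:  IN=(all ⊤)  OUT={c:0, d:2; rest ⊤}
  B2:  IN={c:0, d:2; rest ⊤}  OUT={d:2; rest ⊤}
  B3:  IN={d:2; rest ⊤}  OUT={b:6, d:2; rest ⊤}

Merge at B3: IN[B3] = OUT[B2] = {a: ⊤, b: ⊤, c: ⊤, d: 2, e: ⊤, f: ⊤}
Applying B3's transfer function to that IN value gives OUT[B3] (row B3 above).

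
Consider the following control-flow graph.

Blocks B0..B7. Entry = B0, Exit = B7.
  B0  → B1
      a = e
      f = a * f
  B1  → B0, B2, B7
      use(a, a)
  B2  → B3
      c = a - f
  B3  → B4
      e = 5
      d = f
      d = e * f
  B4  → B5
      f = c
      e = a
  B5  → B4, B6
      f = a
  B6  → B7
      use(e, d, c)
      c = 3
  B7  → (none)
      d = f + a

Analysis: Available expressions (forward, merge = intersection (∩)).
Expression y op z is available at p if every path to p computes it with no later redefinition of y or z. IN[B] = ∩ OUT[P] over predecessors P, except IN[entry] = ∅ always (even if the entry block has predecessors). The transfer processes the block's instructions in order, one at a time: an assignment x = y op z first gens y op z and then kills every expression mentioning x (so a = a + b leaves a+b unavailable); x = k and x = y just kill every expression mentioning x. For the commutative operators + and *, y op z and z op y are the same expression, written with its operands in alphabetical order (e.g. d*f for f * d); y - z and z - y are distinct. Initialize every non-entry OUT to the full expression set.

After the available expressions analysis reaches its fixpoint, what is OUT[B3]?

Answer: {a-f, e*f}

Derivation:
Converged values:
  B0:  IN={}  OUT={}
  B1:  IN={}  OUT={}
  B2:  IN={}  OUT={a-f}
  B3:  IN={a-f}  OUT={a-f, e*f}
  B4:  IN={}  OUT={}
  B5:  IN={}  OUT={}
  B6:  IN={}  OUT={}
  B7:  IN={}  OUT={a+f}

Merge at B3: IN[B3] = OUT[B2] = {a-f}
Applying B3's transfer function to that IN value gives OUT[B3] (row B3 above).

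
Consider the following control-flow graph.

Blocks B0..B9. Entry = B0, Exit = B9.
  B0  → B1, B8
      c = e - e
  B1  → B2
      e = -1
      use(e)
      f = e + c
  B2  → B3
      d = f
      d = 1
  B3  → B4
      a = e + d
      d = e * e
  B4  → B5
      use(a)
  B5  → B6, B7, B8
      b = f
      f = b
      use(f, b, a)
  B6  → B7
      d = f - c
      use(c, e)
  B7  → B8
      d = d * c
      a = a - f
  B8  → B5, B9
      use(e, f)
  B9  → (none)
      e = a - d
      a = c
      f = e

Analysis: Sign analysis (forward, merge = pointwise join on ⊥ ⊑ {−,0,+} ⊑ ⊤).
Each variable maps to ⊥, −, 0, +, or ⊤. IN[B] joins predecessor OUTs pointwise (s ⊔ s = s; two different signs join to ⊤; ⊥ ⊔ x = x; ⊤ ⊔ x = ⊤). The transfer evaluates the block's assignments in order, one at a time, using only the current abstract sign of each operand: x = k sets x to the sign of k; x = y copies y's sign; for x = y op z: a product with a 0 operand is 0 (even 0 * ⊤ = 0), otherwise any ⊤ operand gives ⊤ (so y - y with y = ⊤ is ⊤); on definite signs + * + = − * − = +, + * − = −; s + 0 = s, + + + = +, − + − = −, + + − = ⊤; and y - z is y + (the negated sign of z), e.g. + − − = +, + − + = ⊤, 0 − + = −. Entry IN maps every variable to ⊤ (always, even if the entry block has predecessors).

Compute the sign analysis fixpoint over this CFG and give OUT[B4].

Per-block solution:
  B0: | IN=(all ⊤) | OUT=(all ⊤)
  B1: | IN=(all ⊤) | OUT={e:-; rest ⊤}
  B2: | IN={e:-; rest ⊤} | OUT={d:+, e:-; rest ⊤}
  B3: | IN={d:+, e:-; rest ⊤} | OUT={d:+, e:-; rest ⊤}
  B4: | IN={d:+, e:-; rest ⊤} | OUT={d:+, e:-; rest ⊤}
  B5: | IN=(all ⊤) | OUT=(all ⊤)
  B6: | IN=(all ⊤) | OUT=(all ⊤)
  B7: | IN=(all ⊤) | OUT=(all ⊤)
  B8: | IN=(all ⊤) | OUT=(all ⊤)
  B9: | IN=(all ⊤) | OUT=(all ⊤)

Merge at B4: IN[B4] = OUT[B3] = {a: ⊤, b: ⊤, c: ⊤, d: +, e: -, f: ⊤}
Applying B4's transfer function to that IN value gives OUT[B4] (row B4 above).

Answer: {a: ⊤, b: ⊤, c: ⊤, d: +, e: -, f: ⊤}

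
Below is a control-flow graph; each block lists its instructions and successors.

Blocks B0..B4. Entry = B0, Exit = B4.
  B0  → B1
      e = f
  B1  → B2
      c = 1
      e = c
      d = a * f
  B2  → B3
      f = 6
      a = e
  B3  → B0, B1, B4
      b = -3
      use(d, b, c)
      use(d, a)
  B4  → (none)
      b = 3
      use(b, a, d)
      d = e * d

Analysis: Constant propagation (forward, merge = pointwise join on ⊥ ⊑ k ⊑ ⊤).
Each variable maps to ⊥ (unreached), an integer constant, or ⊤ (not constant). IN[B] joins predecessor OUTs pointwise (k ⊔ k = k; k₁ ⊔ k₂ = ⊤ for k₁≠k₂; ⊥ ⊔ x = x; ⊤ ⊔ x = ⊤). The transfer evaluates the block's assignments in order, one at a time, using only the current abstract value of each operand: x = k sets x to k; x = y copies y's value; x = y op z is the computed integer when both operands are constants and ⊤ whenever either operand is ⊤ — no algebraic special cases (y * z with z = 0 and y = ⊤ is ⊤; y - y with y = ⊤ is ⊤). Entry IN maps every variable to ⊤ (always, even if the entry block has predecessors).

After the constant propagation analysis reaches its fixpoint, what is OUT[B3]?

Converged values:
  B0:  IN=(all ⊤)  OUT=(all ⊤)
  B1:  IN=(all ⊤)  OUT={c:1, e:1; rest ⊤}
  B2:  IN={c:1, e:1; rest ⊤}  OUT={a:1, c:1, e:1, f:6; rest ⊤}
  B3:  IN={a:1, c:1, e:1, f:6; rest ⊤}  OUT={a:1, b:-3, c:1, e:1, f:6; rest ⊤}
  B4:  IN={a:1, b:-3, c:1, e:1, f:6; rest ⊤}  OUT={a:1, b:3, c:1, e:1, f:6; rest ⊤}

Merge at B3: IN[B3] = OUT[B2] = {a: 1, b: ⊤, c: 1, d: ⊤, e: 1, f: 6}
Applying B3's transfer function to that IN value gives OUT[B3] (row B3 above).

Answer: {a: 1, b: -3, c: 1, d: ⊤, e: 1, f: 6}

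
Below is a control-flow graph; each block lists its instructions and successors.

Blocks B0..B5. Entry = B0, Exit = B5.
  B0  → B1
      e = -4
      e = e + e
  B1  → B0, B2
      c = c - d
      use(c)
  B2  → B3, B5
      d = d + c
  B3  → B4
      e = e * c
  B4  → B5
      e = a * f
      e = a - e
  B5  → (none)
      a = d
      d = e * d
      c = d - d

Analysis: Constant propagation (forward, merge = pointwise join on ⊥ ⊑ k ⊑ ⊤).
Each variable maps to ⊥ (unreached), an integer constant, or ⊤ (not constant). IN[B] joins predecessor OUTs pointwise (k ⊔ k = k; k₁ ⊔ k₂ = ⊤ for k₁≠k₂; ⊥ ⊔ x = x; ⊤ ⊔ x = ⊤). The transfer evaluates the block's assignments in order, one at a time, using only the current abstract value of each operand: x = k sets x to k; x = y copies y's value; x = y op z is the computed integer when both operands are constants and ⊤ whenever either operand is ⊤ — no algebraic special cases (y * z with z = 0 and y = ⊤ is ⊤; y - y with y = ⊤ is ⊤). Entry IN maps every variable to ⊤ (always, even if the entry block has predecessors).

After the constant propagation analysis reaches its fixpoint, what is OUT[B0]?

Converged values:
  B0: | IN=(all ⊤) | OUT={e:-8; rest ⊤}
  B1: | IN={e:-8; rest ⊤} | OUT={e:-8; rest ⊤}
  B2: | IN={e:-8; rest ⊤} | OUT={e:-8; rest ⊤}
  B3: | IN={e:-8; rest ⊤} | OUT=(all ⊤)
  B4: | IN=(all ⊤) | OUT=(all ⊤)
  B5: | IN=(all ⊤) | OUT=(all ⊤)

Merge at B0 (entry node, so the boundary value (all ⊤) is joined with the incoming edge(s)): IN[B0] = (all ⊤) ⊔ OUT[B1] = {a: ⊤, b: ⊤, c: ⊤, d: ⊤, e: ⊤, f: ⊤}
Applying B0's transfer function to that IN value gives OUT[B0] (row B0 above).

Answer: {a: ⊤, b: ⊤, c: ⊤, d: ⊤, e: -8, f: ⊤}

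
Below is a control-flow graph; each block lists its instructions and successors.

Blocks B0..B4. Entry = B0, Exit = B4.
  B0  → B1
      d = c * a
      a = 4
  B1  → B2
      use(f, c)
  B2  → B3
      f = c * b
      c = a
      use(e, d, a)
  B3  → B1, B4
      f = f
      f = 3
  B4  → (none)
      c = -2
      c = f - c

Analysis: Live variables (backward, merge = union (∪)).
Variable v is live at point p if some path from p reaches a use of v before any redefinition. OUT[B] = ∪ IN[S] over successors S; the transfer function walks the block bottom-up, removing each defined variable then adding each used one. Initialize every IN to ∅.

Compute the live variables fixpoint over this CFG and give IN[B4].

Converged values:
  B0:   IN={a, b, c, e, f}   OUT={a, b, c, d, e, f}
  B1:   IN={a, b, c, d, e, f}   OUT={a, b, c, d, e}
  B2:   IN={a, b, c, d, e}   OUT={a, b, c, d, e, f}
  B3:   IN={a, b, c, d, e, f}   OUT={a, b, c, d, e, f}
  B4:   IN={f}   OUT={}

B4 is the boundary node: OUT[B4] = {}
Applying B4's transfer function to that OUT value gives IN[B4] (row B4 above).

Answer: {f}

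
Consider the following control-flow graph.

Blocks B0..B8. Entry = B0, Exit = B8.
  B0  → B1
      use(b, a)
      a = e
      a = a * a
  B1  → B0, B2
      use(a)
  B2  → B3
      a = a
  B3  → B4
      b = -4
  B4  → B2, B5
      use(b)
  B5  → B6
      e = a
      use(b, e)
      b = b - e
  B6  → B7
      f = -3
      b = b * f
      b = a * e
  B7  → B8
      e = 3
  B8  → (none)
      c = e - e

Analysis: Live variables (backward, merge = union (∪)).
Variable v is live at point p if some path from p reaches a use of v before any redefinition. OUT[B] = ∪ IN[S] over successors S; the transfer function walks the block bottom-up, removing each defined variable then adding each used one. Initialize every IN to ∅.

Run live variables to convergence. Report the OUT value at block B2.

Answer: {a}

Derivation:
Per-block solution:
  B0:   IN={a, b, e}   OUT={a, b, e}
  B1:   IN={a, b, e}   OUT={a, b, e}
  B2:   IN={a}   OUT={a}
  B3:   IN={a}   OUT={a, b}
  B4:   IN={a, b}   OUT={a, b}
  B5:   IN={a, b}   OUT={a, b, e}
  B6:   IN={a, b, e}   OUT={}
  B7:   IN={}   OUT={e}
  B8:   IN={e}   OUT={}

Merge at B2: OUT[B2] = IN[B3] = {a}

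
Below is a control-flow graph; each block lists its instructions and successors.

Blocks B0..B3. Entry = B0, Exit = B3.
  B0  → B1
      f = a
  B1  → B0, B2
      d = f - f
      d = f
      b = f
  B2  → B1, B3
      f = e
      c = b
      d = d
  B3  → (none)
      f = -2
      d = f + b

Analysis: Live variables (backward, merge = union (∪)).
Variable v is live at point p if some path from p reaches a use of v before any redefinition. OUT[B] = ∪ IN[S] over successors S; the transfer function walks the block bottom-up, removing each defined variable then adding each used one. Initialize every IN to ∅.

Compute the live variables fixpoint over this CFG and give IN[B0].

Converged values:
  B0: | IN={a, e} | OUT={a, e, f}
  B1: | IN={a, e, f} | OUT={a, b, d, e}
  B2: | IN={a, b, d, e} | OUT={a, b, e, f}
  B3: | IN={b} | OUT={}

Merge at B0: OUT[B0] = IN[B1] = {a, e, f}
Applying B0's transfer function to that OUT value gives IN[B0] (row B0 above).

Answer: {a, e}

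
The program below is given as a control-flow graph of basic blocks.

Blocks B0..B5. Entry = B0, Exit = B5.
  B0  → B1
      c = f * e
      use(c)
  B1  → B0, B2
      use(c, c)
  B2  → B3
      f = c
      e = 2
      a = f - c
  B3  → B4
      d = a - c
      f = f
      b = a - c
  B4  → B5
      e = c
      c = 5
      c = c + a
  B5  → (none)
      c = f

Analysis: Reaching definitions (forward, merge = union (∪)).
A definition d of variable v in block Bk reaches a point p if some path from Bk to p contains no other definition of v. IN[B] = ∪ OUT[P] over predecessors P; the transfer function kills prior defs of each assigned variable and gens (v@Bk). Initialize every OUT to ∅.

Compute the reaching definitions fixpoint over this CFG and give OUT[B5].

Answer: {a@B2, b@B3, c@B5, d@B3, e@B4, f@B3}

Trace:
Per-block solution:
  B0: | IN={c@B0} | OUT={c@B0}
  B1: | IN={c@B0} | OUT={c@B0}
  B2: | IN={c@B0} | OUT={a@B2, c@B0, e@B2, f@B2}
  B3: | IN={a@B2, c@B0, e@B2, f@B2} | OUT={a@B2, b@B3, c@B0, d@B3, e@B2, f@B3}
  B4: | IN={a@B2, b@B3, c@B0, d@B3, e@B2, f@B3} | OUT={a@B2, b@B3, c@B4, d@B3, e@B4, f@B3}
  B5: | IN={a@B2, b@B3, c@B4, d@B3, e@B4, f@B3} | OUT={a@B2, b@B3, c@B5, d@B3, e@B4, f@B3}

Merge at B5: IN[B5] = OUT[B4] = {a@B2, b@B3, c@B4, d@B3, e@B4, f@B3}
Applying B5's transfer function to that IN value gives OUT[B5] (row B5 above).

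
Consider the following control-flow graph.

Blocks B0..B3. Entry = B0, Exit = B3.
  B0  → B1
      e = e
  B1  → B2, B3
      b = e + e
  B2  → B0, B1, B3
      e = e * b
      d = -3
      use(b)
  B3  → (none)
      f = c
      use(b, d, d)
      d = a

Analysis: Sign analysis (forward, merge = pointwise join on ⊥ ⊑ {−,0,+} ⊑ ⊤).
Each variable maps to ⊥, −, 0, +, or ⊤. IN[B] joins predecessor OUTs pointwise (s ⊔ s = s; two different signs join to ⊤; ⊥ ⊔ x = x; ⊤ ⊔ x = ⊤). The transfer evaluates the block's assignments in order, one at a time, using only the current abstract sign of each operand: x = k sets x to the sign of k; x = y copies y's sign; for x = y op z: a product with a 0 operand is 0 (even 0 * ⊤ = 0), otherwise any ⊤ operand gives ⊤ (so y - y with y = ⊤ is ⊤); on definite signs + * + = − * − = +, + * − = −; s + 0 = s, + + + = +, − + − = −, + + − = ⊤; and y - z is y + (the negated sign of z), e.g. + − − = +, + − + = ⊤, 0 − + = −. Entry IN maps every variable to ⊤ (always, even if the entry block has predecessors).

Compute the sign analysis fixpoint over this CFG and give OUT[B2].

Per-block solution:
  B0:  IN=(all ⊤)  OUT=(all ⊤)
  B1:  IN=(all ⊤)  OUT=(all ⊤)
  B2:  IN=(all ⊤)  OUT={d:-; rest ⊤}
  B3:  IN=(all ⊤)  OUT=(all ⊤)

Merge at B2: IN[B2] = OUT[B1] = {a: ⊤, b: ⊤, c: ⊤, d: ⊤, e: ⊤, f: ⊤}
Applying B2's transfer function to that IN value gives OUT[B2] (row B2 above).

Answer: {a: ⊤, b: ⊤, c: ⊤, d: -, e: ⊤, f: ⊤}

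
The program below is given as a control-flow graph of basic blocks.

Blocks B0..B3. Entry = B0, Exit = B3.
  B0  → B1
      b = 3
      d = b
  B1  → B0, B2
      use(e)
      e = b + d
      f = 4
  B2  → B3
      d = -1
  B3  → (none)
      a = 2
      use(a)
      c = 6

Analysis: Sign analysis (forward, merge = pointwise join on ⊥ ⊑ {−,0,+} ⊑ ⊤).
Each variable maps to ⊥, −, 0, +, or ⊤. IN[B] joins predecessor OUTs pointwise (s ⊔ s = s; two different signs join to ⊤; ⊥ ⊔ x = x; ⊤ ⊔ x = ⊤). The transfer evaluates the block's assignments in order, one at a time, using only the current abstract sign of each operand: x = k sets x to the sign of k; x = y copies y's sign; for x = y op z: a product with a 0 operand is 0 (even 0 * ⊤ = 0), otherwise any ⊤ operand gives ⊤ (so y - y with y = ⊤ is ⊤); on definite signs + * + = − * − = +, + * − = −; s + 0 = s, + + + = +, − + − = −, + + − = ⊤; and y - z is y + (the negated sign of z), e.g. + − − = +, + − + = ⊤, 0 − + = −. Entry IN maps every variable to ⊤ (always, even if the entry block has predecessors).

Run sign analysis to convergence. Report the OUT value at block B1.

Answer: {a: ⊤, b: +, c: ⊤, d: +, e: +, f: +}

Working:
Converged values:
  B0:   IN=(all ⊤)   OUT={b:+, d:+; rest ⊤}
  B1:   IN={b:+, d:+; rest ⊤}   OUT={b:+, d:+, e:+, f:+; rest ⊤}
  B2:   IN={b:+, d:+, e:+, f:+; rest ⊤}   OUT={b:+, d:-, e:+, f:+; rest ⊤}
  B3:   IN={b:+, d:-, e:+, f:+; rest ⊤}   OUT={a:+, b:+, c:+, d:-, e:+, f:+; rest ⊤}

Merge at B1: IN[B1] = OUT[B0] = {a: ⊤, b: +, c: ⊤, d: +, e: ⊤, f: ⊤}
Applying B1's transfer function to that IN value gives OUT[B1] (row B1 above).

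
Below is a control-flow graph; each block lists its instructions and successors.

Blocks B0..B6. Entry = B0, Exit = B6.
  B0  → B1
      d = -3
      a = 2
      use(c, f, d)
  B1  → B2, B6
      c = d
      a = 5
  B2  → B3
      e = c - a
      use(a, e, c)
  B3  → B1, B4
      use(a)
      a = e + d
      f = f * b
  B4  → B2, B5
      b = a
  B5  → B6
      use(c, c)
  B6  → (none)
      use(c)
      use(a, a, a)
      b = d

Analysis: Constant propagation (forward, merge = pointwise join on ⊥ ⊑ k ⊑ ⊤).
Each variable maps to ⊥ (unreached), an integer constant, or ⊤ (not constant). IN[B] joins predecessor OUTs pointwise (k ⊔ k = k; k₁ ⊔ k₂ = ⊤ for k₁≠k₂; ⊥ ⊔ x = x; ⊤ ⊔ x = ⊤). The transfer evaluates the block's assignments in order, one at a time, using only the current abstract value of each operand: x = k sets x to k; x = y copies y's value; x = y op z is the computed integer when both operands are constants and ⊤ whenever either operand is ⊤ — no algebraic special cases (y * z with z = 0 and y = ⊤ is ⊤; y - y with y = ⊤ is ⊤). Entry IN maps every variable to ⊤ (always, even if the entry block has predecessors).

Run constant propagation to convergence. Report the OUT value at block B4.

Answer: {a: ⊤, b: ⊤, c: -3, d: -3, e: ⊤, f: ⊤}

Derivation:
Fixpoint table:
  B0:  IN=(all ⊤)  OUT={a:2, d:-3; rest ⊤}
  B1:  IN={d:-3; rest ⊤}  OUT={a:5, c:-3, d:-3; rest ⊤}
  B2:  IN={c:-3, d:-3; rest ⊤}  OUT={c:-3, d:-3; rest ⊤}
  B3:  IN={c:-3, d:-3; rest ⊤}  OUT={c:-3, d:-3; rest ⊤}
  B4:  IN={c:-3, d:-3; rest ⊤}  OUT={c:-3, d:-3; rest ⊤}
  B5:  IN={c:-3, d:-3; rest ⊤}  OUT={c:-3, d:-3; rest ⊤}
  B6:  IN={c:-3, d:-3; rest ⊤}  OUT={b:-3, c:-3, d:-3; rest ⊤}

Merge at B4: IN[B4] = OUT[B3] = {a: ⊤, b: ⊤, c: -3, d: -3, e: ⊤, f: ⊤}
Applying B4's transfer function to that IN value gives OUT[B4] (row B4 above).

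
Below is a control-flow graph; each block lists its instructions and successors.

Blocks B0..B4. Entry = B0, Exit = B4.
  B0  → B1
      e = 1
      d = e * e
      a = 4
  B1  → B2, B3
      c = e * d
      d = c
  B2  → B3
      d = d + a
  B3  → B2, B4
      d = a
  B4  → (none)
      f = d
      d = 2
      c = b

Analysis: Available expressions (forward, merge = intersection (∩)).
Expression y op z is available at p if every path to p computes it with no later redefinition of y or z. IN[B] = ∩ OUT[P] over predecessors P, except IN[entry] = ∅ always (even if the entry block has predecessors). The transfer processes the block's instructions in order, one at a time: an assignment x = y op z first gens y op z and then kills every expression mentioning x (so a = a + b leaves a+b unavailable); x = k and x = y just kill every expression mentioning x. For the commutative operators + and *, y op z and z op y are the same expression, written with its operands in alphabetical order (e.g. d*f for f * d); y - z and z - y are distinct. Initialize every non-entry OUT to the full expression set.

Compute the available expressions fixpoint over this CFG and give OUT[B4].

Per-block solution:
  B0: | IN={} | OUT={e*e}
  B1: | IN={e*e} | OUT={e*e}
  B2: | IN={e*e} | OUT={e*e}
  B3: | IN={e*e} | OUT={e*e}
  B4: | IN={e*e} | OUT={e*e}

Merge at B4: IN[B4] = OUT[B3] = {e*e}
Applying B4's transfer function to that IN value gives OUT[B4] (row B4 above).

Answer: {e*e}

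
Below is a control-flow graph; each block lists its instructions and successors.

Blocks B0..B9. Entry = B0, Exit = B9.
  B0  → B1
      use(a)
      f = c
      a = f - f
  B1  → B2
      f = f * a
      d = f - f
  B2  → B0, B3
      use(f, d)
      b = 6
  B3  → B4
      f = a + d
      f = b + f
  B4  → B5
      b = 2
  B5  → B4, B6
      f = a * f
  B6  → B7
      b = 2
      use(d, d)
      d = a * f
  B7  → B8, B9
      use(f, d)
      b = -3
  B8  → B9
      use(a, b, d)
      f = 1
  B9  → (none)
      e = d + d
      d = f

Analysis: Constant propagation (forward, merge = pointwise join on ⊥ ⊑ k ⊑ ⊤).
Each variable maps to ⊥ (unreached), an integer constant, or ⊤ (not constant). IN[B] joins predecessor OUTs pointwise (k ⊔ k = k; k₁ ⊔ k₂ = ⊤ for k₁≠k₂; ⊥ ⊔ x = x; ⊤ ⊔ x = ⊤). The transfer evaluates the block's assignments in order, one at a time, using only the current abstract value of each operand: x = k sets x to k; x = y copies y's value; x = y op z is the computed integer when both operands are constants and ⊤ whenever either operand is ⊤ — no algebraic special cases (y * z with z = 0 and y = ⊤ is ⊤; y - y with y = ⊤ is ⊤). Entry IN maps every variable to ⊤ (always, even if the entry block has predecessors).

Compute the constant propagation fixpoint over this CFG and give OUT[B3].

Answer: {a: ⊤, b: 6, c: ⊤, d: ⊤, e: ⊤, f: ⊤}

Derivation:
Fixpoint table:
  B0: | IN=(all ⊤) | OUT=(all ⊤)
  B1: | IN=(all ⊤) | OUT=(all ⊤)
  B2: | IN=(all ⊤) | OUT={b:6; rest ⊤}
  B3: | IN={b:6; rest ⊤} | OUT={b:6; rest ⊤}
  B4: | IN=(all ⊤) | OUT={b:2; rest ⊤}
  B5: | IN={b:2; rest ⊤} | OUT={b:2; rest ⊤}
  B6: | IN={b:2; rest ⊤} | OUT={b:2; rest ⊤}
  B7: | IN={b:2; rest ⊤} | OUT={b:-3; rest ⊤}
  B8: | IN={b:-3; rest ⊤} | OUT={b:-3, f:1; rest ⊤}
  B9: | IN={b:-3; rest ⊤} | OUT={b:-3; rest ⊤}

Merge at B3: IN[B3] = OUT[B2] = {a: ⊤, b: 6, c: ⊤, d: ⊤, e: ⊤, f: ⊤}
Applying B3's transfer function to that IN value gives OUT[B3] (row B3 above).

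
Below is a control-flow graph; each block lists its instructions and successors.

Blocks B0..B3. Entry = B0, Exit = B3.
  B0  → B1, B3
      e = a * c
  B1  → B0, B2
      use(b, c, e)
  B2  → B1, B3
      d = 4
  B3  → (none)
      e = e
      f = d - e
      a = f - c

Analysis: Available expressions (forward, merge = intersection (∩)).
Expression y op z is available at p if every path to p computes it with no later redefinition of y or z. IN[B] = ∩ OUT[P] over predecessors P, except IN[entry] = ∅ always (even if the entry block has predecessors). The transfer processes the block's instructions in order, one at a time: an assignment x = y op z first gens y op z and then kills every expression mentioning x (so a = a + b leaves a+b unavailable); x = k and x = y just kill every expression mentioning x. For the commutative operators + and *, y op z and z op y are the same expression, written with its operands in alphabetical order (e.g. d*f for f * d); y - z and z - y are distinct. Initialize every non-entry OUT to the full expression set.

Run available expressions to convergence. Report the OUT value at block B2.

Answer: {a*c}

Derivation:
Converged values:
  B0: | IN={} | OUT={a*c}
  B1: | IN={a*c} | OUT={a*c}
  B2: | IN={a*c} | OUT={a*c}
  B3: | IN={a*c} | OUT={d-e, f-c}

Merge at B2: IN[B2] = OUT[B1] = {a*c}
Applying B2's transfer function to that IN value gives OUT[B2] (row B2 above).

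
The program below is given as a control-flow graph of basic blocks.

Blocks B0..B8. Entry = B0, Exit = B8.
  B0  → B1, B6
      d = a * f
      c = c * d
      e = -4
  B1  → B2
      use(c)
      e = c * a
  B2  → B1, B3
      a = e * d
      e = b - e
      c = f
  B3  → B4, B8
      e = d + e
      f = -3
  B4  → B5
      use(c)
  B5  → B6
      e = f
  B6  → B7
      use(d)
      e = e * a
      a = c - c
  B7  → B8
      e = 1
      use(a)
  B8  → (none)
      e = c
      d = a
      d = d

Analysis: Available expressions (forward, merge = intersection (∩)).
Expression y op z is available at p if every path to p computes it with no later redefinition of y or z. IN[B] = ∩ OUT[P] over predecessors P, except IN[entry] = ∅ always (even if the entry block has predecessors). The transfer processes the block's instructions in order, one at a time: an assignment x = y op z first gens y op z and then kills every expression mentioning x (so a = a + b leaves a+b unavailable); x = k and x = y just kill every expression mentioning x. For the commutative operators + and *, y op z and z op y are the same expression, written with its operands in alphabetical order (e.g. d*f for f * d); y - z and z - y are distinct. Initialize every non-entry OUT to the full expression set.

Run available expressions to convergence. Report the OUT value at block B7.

Per-block solution:
  B0:  IN={}  OUT={a*f}
  B1:  IN={}  OUT={a*c}
  B2:  IN={a*c}  OUT={}
  B3:  IN={}  OUT={}
  B4:  IN={}  OUT={}
  B5:  IN={}  OUT={}
  B6:  IN={}  OUT={c-c}
  B7:  IN={c-c}  OUT={c-c}
  B8:  IN={}  OUT={}

Merge at B7: IN[B7] = OUT[B6] = {c-c}
Applying B7's transfer function to that IN value gives OUT[B7] (row B7 above).

Answer: {c-c}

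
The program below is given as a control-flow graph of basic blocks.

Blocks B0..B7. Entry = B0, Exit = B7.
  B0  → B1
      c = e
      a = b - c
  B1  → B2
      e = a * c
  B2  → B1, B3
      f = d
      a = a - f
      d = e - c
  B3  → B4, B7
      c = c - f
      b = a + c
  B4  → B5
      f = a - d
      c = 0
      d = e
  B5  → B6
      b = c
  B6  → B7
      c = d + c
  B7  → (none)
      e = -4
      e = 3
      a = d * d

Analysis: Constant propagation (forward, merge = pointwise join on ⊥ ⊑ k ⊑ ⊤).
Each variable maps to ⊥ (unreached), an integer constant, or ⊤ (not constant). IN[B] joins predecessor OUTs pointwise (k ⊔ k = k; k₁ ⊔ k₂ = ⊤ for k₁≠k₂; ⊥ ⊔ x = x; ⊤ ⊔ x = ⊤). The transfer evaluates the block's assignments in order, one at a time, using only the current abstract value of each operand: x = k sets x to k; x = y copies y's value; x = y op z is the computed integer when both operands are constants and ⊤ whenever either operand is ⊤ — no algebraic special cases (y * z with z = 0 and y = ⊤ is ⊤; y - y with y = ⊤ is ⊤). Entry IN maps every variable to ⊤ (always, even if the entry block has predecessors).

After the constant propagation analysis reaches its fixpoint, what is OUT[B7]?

Fixpoint table:
  B0: | IN=(all ⊤) | OUT=(all ⊤)
  B1: | IN=(all ⊤) | OUT=(all ⊤)
  B2: | IN=(all ⊤) | OUT=(all ⊤)
  B3: | IN=(all ⊤) | OUT=(all ⊤)
  B4: | IN=(all ⊤) | OUT={c:0; rest ⊤}
  B5: | IN={c:0; rest ⊤} | OUT={b:0, c:0; rest ⊤}
  B6: | IN={b:0, c:0; rest ⊤} | OUT={b:0; rest ⊤}
  B7: | IN=(all ⊤) | OUT={e:3; rest ⊤}

Merge at B7: IN[B7] = OUT[B3] ⊔ OUT[B6] = {a: ⊤, b: ⊤, c: ⊤, d: ⊤, e: ⊤, f: ⊤}
Applying B7's transfer function to that IN value gives OUT[B7] (row B7 above).

Answer: {a: ⊤, b: ⊤, c: ⊤, d: ⊤, e: 3, f: ⊤}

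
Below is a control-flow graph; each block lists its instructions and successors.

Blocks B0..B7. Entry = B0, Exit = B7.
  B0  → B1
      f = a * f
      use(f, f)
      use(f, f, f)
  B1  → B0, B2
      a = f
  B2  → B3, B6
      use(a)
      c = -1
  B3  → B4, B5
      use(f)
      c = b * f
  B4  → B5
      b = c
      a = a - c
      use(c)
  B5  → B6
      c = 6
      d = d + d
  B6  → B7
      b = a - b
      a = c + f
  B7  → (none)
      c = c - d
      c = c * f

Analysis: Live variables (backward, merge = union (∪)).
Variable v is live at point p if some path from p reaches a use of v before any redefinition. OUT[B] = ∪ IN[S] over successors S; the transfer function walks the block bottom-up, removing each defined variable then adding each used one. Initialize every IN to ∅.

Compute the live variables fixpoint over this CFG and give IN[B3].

Answer: {a, b, d, f}

Trace:
Fixpoint table:
  B0:   IN={a, b, d, f}   OUT={b, d, f}
  B1:   IN={b, d, f}   OUT={a, b, d, f}
  B2:   IN={a, b, d, f}   OUT={a, b, c, d, f}
  B3:   IN={a, b, d, f}   OUT={a, b, c, d, f}
  B4:   IN={a, c, d, f}   OUT={a, b, d, f}
  B5:   IN={a, b, d, f}   OUT={a, b, c, d, f}
  B6:   IN={a, b, c, d, f}   OUT={c, d, f}
  B7:   IN={c, d, f}   OUT={}

Merge at B3: OUT[B3] = IN[B4] ⊔ IN[B5] = {a, b, c, d, f}
Applying B3's transfer function to that OUT value gives IN[B3] (row B3 above).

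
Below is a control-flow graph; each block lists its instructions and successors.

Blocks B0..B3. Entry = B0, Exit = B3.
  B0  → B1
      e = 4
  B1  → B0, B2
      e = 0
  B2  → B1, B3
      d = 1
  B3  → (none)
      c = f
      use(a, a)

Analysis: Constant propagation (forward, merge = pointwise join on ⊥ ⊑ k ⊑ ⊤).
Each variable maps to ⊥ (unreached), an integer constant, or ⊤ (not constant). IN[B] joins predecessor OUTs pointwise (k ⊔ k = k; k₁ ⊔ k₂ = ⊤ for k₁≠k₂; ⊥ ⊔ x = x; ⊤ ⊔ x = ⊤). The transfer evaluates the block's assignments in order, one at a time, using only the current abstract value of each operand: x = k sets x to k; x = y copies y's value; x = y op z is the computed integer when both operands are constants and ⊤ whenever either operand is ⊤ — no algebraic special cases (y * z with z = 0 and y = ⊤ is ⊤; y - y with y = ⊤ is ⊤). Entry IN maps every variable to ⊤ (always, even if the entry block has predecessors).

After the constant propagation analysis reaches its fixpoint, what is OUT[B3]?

Answer: {a: ⊤, b: ⊤, c: ⊤, d: 1, e: 0, f: ⊤}

Working:
Fixpoint table:
  B0:   IN=(all ⊤)   OUT={e:4; rest ⊤}
  B1:   IN=(all ⊤)   OUT={e:0; rest ⊤}
  B2:   IN={e:0; rest ⊤}   OUT={d:1, e:0; rest ⊤}
  B3:   IN={d:1, e:0; rest ⊤}   OUT={d:1, e:0; rest ⊤}

Merge at B3: IN[B3] = OUT[B2] = {a: ⊤, b: ⊤, c: ⊤, d: 1, e: 0, f: ⊤}
Applying B3's transfer function to that IN value gives OUT[B3] (row B3 above).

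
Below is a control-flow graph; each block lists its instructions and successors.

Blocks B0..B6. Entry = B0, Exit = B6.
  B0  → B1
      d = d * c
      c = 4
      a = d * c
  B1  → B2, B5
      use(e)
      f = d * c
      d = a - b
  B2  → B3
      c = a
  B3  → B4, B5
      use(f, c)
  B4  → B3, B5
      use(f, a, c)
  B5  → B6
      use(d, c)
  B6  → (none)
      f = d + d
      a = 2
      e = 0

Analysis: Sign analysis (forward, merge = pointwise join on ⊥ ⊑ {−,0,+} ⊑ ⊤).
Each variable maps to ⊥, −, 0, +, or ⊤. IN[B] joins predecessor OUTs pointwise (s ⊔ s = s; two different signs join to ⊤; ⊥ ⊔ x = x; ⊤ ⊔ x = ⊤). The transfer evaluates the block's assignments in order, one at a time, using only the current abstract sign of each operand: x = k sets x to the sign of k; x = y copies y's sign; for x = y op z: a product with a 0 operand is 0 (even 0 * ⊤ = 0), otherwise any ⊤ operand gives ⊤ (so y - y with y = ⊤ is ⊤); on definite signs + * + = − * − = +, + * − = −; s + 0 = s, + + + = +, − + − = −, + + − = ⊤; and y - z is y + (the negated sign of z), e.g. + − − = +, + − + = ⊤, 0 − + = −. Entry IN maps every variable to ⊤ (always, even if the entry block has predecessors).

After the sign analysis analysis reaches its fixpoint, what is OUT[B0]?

Answer: {a: ⊤, b: ⊤, c: +, d: ⊤, e: ⊤, f: ⊤}

Working:
Fixpoint table:
  B0:  IN=(all ⊤)  OUT={c:+; rest ⊤}
  B1:  IN={c:+; rest ⊤}  OUT={c:+; rest ⊤}
  B2:  IN={c:+; rest ⊤}  OUT=(all ⊤)
  B3:  IN=(all ⊤)  OUT=(all ⊤)
  B4:  IN=(all ⊤)  OUT=(all ⊤)
  B5:  IN=(all ⊤)  OUT=(all ⊤)
  B6:  IN=(all ⊤)  OUT={a:+, e:0; rest ⊤}

B0 is the boundary node: IN[B0] = {a: ⊤, b: ⊤, c: ⊤, d: ⊤, e: ⊤, f: ⊤}
Applying B0's transfer function to that IN value gives OUT[B0] (row B0 above).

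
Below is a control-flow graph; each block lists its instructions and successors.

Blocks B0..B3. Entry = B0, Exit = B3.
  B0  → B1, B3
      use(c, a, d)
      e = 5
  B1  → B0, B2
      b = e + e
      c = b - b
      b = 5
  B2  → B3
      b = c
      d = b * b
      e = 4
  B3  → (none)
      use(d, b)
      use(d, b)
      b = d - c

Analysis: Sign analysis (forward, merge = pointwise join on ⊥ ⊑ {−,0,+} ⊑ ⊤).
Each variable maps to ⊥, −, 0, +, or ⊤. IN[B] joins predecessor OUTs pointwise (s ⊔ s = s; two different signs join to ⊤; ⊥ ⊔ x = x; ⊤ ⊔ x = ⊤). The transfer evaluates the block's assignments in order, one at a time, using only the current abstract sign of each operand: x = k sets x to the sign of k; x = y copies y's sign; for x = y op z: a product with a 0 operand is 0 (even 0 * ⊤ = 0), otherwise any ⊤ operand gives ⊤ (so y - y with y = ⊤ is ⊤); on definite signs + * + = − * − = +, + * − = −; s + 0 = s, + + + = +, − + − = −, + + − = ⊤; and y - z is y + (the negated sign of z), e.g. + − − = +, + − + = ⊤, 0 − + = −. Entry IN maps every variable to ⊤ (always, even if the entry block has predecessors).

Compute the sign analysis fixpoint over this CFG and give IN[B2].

Answer: {a: ⊤, b: +, c: ⊤, d: ⊤, e: +, f: ⊤}

Derivation:
Fixpoint table:
  B0: | IN=(all ⊤) | OUT={e:+; rest ⊤}
  B1: | IN={e:+; rest ⊤} | OUT={b:+, e:+; rest ⊤}
  B2: | IN={b:+, e:+; rest ⊤} | OUT={e:+; rest ⊤}
  B3: | IN={e:+; rest ⊤} | OUT={e:+; rest ⊤}

Merge at B2: IN[B2] = OUT[B1] = {a: ⊤, b: +, c: ⊤, d: ⊤, e: +, f: ⊤}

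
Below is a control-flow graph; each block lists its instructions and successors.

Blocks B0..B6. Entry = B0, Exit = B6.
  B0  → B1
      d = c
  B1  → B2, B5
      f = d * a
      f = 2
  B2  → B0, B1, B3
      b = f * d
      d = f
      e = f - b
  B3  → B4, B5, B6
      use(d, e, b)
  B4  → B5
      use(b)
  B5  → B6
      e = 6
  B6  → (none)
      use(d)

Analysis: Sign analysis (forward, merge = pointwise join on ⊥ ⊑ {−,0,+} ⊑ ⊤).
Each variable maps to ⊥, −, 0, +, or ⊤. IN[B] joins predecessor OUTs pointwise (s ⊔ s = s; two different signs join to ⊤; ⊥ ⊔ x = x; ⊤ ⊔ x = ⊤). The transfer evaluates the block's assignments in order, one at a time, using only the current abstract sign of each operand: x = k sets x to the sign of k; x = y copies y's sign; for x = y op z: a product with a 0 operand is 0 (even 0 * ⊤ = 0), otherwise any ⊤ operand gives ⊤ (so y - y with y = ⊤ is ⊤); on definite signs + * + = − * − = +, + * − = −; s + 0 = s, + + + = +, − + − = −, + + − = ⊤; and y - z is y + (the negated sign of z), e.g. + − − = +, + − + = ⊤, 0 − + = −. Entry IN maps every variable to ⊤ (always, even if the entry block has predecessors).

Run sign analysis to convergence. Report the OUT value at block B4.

Answer: {a: ⊤, b: ⊤, c: ⊤, d: +, e: ⊤, f: +}

Working:
Per-block solution:
  B0:  IN=(all ⊤)  OUT=(all ⊤)
  B1:  IN=(all ⊤)  OUT={f:+; rest ⊤}
  B2:  IN={f:+; rest ⊤}  OUT={d:+, f:+; rest ⊤}
  B3:  IN={d:+, f:+; rest ⊤}  OUT={d:+, f:+; rest ⊤}
  B4:  IN={d:+, f:+; rest ⊤}  OUT={d:+, f:+; rest ⊤}
  B5:  IN={f:+; rest ⊤}  OUT={e:+, f:+; rest ⊤}
  B6:  IN={f:+; rest ⊤}  OUT={f:+; rest ⊤}

Merge at B4: IN[B4] = OUT[B3] = {a: ⊤, b: ⊤, c: ⊤, d: +, e: ⊤, f: +}
Applying B4's transfer function to that IN value gives OUT[B4] (row B4 above).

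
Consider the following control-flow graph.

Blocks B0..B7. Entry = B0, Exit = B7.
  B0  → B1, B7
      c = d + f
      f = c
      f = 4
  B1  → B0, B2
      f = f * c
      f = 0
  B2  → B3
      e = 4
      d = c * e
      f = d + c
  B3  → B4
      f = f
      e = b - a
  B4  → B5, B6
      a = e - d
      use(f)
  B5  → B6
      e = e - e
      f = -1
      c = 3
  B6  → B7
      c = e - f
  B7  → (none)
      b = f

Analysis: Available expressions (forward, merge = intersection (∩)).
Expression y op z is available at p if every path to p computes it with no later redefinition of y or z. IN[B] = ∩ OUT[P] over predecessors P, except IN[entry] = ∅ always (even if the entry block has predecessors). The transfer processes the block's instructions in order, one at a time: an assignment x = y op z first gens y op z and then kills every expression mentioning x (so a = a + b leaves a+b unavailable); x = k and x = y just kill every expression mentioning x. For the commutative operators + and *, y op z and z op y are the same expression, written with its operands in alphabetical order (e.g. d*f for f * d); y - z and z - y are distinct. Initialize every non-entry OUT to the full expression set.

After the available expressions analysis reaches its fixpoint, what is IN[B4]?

Per-block solution:
  B0:   IN={}   OUT={}
  B1:   IN={}   OUT={}
  B2:   IN={}   OUT={c*e, c+d}
  B3:   IN={c*e, c+d}   OUT={b-a, c+d}
  B4:   IN={b-a, c+d}   OUT={c+d, e-d}
  B5:   IN={c+d, e-d}   OUT={}
  B6:   IN={}   OUT={e-f}
  B7:   IN={}   OUT={}

Merge at B4: IN[B4] = OUT[B3] = {b-a, c+d}

Answer: {b-a, c+d}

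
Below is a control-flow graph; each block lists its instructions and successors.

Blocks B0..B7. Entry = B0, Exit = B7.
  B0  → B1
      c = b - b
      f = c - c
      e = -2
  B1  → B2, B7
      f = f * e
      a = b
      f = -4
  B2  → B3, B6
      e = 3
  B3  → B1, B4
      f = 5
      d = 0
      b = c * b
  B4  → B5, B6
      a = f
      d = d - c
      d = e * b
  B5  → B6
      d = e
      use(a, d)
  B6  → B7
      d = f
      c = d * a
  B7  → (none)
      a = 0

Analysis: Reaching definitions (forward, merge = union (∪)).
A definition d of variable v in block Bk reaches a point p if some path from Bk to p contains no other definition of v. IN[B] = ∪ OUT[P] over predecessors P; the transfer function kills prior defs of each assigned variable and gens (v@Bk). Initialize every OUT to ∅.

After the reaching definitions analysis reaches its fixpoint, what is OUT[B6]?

Answer: {a@B1, a@B4, b@B3, c@B6, d@B6, e@B2, f@B1, f@B3}

Derivation:
Fixpoint table:
  B0:   IN={}   OUT={c@B0, e@B0, f@B0}
  B1:   IN={a@B1, b@B3, c@B0, d@B3, e@B0, e@B2, f@B0, f@B3}   OUT={a@B1, b@B3, c@B0, d@B3, e@B0, e@B2, f@B1}
  B2:   IN={a@B1, b@B3, c@B0, d@B3, e@B0, e@B2, f@B1}   OUT={a@B1, b@B3, c@B0, d@B3, e@B2, f@B1}
  B3:   IN={a@B1, b@B3, c@B0, d@B3, e@B2, f@B1}   OUT={a@B1, b@B3, c@B0, d@B3, e@B2, f@B3}
  B4:   IN={a@B1, b@B3, c@B0, d@B3, e@B2, f@B3}   OUT={a@B4, b@B3, c@B0, d@B4, e@B2, f@B3}
  B5:   IN={a@B4, b@B3, c@B0, d@B4, e@B2, f@B3}   OUT={a@B4, b@B3, c@B0, d@B5, e@B2, f@B3}
  B6:   IN={a@B1, a@B4, b@B3, c@B0, d@B3, d@B4, d@B5, e@B2, f@B1, f@B3}   OUT={a@B1, a@B4, b@B3, c@B6, d@B6, e@B2, f@B1, f@B3}
  B7:   IN={a@B1, a@B4, b@B3, c@B0, c@B6, d@B3, d@B6, e@B0, e@B2, f@B1, f@B3}   OUT={a@B7, b@B3, c@B0, c@B6, d@B3, d@B6, e@B0, e@B2, f@B1, f@B3}

Merge at B6: IN[B6] = OUT[B2] ⊔ OUT[B4] ⊔ OUT[B5] = {a@B1, a@B4, b@B3, c@B0, d@B3, d@B4, d@B5, e@B2, f@B1, f@B3}
Applying B6's transfer function to that IN value gives OUT[B6] (row B6 above).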